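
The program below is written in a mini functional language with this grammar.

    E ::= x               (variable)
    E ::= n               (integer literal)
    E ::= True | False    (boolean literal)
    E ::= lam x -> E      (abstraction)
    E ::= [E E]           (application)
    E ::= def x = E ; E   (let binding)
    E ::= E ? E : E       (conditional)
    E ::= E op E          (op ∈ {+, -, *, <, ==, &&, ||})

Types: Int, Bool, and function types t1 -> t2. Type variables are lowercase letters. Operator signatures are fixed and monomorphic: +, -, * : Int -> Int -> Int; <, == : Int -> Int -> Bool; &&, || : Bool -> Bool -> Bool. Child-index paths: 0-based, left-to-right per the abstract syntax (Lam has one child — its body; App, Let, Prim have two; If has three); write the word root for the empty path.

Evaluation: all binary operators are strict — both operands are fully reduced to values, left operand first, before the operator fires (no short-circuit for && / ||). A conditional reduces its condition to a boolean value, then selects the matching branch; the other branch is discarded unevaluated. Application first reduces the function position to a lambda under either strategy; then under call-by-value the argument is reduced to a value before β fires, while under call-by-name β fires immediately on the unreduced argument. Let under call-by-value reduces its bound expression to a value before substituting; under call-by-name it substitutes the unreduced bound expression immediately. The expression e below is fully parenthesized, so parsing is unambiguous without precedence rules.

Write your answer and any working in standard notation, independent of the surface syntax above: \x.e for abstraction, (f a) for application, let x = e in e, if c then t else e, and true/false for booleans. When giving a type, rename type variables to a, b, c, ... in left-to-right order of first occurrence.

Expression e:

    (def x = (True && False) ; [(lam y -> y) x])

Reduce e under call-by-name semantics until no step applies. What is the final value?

Trace:
step 0: (let x = (true && false) in ((\y.y) x))
step 1: [let@root] ((\y.y) (true && false))
step 2: [beta@root] (true && false)
step 3: [delta@root] false

Answer: false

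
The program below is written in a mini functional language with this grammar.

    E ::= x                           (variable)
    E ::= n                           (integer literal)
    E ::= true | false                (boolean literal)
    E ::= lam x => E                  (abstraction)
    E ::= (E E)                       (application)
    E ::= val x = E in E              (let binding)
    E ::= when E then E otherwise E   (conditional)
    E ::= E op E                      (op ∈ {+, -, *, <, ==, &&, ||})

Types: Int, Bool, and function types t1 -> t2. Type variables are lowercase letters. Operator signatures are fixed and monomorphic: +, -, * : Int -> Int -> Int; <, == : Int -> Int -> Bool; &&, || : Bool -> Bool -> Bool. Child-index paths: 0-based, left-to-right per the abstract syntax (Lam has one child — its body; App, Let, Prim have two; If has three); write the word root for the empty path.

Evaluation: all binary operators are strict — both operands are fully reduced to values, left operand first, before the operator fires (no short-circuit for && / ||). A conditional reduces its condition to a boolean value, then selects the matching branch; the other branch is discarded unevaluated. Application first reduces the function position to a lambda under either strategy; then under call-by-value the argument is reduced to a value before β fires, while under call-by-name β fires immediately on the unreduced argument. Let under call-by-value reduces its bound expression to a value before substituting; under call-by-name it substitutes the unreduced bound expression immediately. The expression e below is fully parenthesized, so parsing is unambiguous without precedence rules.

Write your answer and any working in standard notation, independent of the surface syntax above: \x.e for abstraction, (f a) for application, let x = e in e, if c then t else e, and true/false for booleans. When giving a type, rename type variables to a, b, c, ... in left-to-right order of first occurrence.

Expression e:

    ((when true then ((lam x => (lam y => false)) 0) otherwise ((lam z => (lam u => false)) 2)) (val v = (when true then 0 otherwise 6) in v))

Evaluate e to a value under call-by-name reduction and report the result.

Trace:
step 0: ((if true then ((\x.(\y.false)) 0) else ((\z.(\u.false)) 2)) (let v = (if true then 0 else 6) in v))
step 1: [if@0] (((\x.(\y.false)) 0) (let v = (if true then 0 else 6) in v))
step 2: [beta@0] ((\y.false) (let v = (if true then 0 else 6) in v))
step 3: [beta@root] false

Answer: false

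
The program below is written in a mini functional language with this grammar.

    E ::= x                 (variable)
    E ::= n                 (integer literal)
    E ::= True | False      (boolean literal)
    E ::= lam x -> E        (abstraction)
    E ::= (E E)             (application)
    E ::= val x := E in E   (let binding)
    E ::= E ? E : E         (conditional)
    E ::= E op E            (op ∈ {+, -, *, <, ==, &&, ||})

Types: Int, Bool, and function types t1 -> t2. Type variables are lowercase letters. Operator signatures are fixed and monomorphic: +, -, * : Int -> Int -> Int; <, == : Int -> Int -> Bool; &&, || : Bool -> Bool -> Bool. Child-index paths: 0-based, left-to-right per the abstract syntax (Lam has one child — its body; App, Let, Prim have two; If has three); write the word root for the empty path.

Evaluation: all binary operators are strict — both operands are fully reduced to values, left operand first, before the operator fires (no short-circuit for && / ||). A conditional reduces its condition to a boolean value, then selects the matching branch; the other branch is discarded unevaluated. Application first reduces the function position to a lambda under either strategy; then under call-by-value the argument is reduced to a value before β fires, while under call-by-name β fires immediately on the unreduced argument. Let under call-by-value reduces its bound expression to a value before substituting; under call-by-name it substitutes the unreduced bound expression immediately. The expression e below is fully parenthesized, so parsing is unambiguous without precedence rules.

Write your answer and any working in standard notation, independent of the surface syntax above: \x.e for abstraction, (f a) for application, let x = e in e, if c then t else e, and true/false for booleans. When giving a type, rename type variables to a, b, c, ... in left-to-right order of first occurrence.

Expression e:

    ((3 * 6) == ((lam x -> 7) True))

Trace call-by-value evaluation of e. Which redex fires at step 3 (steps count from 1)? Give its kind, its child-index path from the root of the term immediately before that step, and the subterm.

Answer: delta at root : (18 == 7)

Working:
step 0: ((3 * 6) == ((\x.7) true))
step 1: [delta@0] (18 == ((\x.7) true))
step 2: [beta@1] (18 == 7)
step 3: [delta@root] false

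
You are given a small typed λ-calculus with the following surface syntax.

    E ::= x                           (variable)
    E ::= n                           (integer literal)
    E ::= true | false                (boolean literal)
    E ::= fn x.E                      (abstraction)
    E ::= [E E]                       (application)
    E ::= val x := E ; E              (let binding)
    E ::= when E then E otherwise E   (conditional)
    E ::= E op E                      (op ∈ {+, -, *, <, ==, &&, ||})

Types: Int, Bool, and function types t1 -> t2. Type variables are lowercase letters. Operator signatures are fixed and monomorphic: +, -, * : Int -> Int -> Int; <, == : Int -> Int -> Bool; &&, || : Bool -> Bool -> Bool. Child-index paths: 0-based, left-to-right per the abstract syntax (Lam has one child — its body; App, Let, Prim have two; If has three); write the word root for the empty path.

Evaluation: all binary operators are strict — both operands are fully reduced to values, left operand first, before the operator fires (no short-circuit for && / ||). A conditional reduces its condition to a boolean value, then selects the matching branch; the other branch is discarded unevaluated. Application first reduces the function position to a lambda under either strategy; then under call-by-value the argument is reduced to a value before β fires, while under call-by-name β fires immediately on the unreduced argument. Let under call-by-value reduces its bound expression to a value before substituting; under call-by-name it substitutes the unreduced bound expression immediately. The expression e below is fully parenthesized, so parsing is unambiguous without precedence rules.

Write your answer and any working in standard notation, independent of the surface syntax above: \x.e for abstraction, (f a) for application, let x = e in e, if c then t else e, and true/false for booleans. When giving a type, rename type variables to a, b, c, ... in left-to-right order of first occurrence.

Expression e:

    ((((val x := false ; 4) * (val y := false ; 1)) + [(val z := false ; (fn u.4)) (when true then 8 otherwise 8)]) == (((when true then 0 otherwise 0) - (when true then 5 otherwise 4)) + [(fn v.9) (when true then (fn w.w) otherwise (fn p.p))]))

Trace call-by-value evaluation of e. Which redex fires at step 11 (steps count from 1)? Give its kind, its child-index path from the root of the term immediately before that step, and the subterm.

Answer: if at 1.1.1 : (if true then (\w.w) else (\p.p))

Trace:
step 0: ((((let x = false in 4) * (let y = false in 1)) + ((let z = false in (\u.4)) (if true then 8 else 8))) == (((if true then 0 else 0) - (if true then 5 else 4)) + ((\v.9) (if true then (\w.w) else (\p.p)))))
step 1: [let@0.0.0] (((4 * (let y = false in 1)) + ((let z = false in (\u.4)) (if true then 8 else 8))) == (((if true then 0 else 0) - (if true then 5 else 4)) + ((\v.9) (if true then (\w.w) else (\p.p)))))
step 2: [let@0.0.1] (((4 * 1) + ((let z = false in (\u.4)) (if true then 8 else 8))) == (((if true then 0 else 0) - (if true then 5 else 4)) + ((\v.9) (if true then (\w.w) else (\p.p)))))
step 3: [delta@0.0] ((4 + ((let z = false in (\u.4)) (if true then 8 else 8))) == (((if true then 0 else 0) - (if true then 5 else 4)) + ((\v.9) (if true then (\w.w) else (\p.p)))))
step 4: [let@0.1.0] ((4 + ((\u.4) (if true then 8 else 8))) == (((if true then 0 else 0) - (if true then 5 else 4)) + ((\v.9) (if true then (\w.w) else (\p.p)))))
step 5: [if@0.1.1] ((4 + ((\u.4) 8)) == (((if true then 0 else 0) - (if true then 5 else 4)) + ((\v.9) (if true then (\w.w) else (\p.p)))))
step 6: [beta@0.1] ((4 + 4) == (((if true then 0 else 0) - (if true then 5 else 4)) + ((\v.9) (if true then (\w.w) else (\p.p)))))
step 7: [delta@0] (8 == (((if true then 0 else 0) - (if true then 5 else 4)) + ((\v.9) (if true then (\w.w) else (\p.p)))))
step 8: [if@1.0.0] (8 == ((0 - (if true then 5 else 4)) + ((\v.9) (if true then (\w.w) else (\p.p)))))
step 9: [if@1.0.1] (8 == ((0 - 5) + ((\v.9) (if true then (\w.w) else (\p.p)))))
step 10: [delta@1.0] (8 == (-5 + ((\v.9) (if true then (\w.w) else (\p.p)))))
step 11: [if@1.1.1] (8 == (-5 + ((\v.9) (\w.w))))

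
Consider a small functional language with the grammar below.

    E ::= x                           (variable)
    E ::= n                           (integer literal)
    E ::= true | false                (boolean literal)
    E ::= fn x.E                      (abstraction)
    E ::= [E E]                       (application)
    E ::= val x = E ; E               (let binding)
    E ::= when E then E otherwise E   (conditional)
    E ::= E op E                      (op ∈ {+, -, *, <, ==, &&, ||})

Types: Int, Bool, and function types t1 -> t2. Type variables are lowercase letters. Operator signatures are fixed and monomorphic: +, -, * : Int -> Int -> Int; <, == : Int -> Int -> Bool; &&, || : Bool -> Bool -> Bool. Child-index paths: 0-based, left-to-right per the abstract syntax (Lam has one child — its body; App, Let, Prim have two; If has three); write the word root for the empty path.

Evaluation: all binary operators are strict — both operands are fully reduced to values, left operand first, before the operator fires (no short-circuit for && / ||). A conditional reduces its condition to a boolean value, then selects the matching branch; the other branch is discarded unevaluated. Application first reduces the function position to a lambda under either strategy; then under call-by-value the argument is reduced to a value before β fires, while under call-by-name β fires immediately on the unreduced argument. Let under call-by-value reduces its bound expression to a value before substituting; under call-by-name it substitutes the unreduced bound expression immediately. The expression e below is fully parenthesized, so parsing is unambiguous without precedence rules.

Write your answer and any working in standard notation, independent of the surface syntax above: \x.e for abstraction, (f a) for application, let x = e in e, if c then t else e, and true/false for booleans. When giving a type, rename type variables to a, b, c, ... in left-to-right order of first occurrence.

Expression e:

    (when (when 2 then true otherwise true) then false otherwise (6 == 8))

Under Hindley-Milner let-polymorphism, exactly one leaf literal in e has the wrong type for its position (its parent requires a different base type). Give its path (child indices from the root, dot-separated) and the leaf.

Answer: 0.0 : 2

Trace:
  unify Int ~ Bool
  FAIL: mismatch Int ~ Bool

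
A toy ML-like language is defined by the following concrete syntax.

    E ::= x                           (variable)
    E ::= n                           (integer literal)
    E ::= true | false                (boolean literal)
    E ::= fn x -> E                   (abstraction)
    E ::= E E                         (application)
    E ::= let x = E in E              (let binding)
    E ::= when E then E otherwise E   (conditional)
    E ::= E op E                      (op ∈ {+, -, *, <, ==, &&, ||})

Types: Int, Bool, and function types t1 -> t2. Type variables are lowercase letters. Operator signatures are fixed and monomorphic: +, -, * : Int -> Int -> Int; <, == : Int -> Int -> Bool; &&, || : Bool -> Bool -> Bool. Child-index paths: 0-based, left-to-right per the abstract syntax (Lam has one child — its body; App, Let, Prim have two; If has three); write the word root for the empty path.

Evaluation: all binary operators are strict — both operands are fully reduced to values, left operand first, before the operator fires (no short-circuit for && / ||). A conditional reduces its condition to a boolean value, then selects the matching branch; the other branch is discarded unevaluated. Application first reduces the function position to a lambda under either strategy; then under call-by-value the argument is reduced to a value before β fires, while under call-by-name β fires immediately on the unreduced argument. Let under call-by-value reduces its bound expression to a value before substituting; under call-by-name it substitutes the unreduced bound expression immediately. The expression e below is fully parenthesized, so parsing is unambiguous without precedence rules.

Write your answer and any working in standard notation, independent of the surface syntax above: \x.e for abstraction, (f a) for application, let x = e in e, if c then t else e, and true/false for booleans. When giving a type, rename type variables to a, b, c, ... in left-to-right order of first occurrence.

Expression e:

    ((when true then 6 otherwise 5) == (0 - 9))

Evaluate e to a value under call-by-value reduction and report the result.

Answer: false

Derivation:
step 0: ((if true then 6 else 5) == (0 - 9))
step 1: [if@0] (6 == (0 - 9))
step 2: [delta@1] (6 == -9)
step 3: [delta@root] false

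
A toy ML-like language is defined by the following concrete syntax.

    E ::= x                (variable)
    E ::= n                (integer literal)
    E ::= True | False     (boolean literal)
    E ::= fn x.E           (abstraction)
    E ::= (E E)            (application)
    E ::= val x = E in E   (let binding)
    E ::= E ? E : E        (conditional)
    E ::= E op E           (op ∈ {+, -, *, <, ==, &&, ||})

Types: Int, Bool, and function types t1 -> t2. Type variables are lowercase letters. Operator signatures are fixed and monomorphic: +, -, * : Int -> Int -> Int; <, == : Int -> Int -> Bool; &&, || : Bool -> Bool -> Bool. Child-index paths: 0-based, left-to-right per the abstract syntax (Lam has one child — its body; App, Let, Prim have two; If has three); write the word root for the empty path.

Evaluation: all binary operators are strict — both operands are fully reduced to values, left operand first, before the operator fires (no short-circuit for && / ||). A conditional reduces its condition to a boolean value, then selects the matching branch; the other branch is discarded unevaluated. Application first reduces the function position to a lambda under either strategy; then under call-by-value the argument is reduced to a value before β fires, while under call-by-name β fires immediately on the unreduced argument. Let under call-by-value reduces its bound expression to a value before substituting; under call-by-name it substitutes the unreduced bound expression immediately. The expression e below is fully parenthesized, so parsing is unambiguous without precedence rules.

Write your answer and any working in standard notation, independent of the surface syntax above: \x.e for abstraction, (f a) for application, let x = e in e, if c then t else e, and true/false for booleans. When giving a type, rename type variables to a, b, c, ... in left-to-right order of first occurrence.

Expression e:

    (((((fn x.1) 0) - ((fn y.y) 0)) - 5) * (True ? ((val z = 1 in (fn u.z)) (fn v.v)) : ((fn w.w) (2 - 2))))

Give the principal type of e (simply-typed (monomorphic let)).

Working:
\x._ : a -> Int
  unify a -> Int ~ Int -> b
  unify a ~ Int
  unify Int ~ b
_ _ : Int
  unify Int ~ Int
y : c
\y._ : c -> c
  unify c -> c ~ Int -> d
  unify c ~ Int
  unify Int ~ d
_ _ : Int
  unify Int ~ Int
  unify Int ~ Int
  unify Int ~ Int
  unify Int ~ Int
  unify Bool ~ Bool
let z : Int
z : Int
\u._ : e -> Int
v : f
\v._ : f -> f
  unify e -> Int ~ (f -> f) -> g
  unify e ~ f -> f
  unify Int ~ g
_ _ : Int
w : h
\w._ : h -> h
  unify Int ~ Int
  unify Int ~ Int
  unify h -> h ~ Int -> i
  unify h ~ Int
  unify Int ~ i
_ _ : Int
  unify Int ~ Int
  unify Int ~ Int

Answer: Int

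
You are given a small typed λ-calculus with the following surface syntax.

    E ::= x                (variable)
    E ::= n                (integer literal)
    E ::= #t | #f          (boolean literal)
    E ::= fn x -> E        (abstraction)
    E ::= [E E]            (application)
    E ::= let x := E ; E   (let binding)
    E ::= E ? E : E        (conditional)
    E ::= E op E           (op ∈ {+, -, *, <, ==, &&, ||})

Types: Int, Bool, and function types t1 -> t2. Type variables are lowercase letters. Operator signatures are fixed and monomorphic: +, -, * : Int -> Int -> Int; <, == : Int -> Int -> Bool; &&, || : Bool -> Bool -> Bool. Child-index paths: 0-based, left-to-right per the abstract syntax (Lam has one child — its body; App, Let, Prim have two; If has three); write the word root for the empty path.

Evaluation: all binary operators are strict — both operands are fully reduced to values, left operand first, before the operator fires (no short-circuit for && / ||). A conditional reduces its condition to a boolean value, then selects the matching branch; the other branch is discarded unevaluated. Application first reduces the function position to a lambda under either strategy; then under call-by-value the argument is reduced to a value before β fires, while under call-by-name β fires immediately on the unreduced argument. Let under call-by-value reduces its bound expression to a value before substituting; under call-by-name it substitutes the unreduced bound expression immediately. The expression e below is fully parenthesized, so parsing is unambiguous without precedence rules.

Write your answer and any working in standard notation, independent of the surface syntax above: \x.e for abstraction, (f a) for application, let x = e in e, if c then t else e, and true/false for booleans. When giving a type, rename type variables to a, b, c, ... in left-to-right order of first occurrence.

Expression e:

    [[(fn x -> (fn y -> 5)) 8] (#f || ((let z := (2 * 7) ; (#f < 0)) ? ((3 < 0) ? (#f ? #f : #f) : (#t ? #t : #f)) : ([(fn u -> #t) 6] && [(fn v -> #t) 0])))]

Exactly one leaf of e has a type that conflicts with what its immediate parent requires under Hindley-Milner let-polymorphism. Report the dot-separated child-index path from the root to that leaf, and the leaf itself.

Working:
\y._ : b -> Int
\x._ : a -> b -> Int
  unify a -> b -> Int ~ Int -> c
  unify a ~ Int
  unify b -> Int ~ c
_ _ : b -> Int
  unify Bool ~ Bool
  unify Int ~ Int
  unify Int ~ Int
let z : Int
  unify Bool ~ Int
  FAIL: mismatch Bool ~ Int

Answer: 1.1.0.1.0 : false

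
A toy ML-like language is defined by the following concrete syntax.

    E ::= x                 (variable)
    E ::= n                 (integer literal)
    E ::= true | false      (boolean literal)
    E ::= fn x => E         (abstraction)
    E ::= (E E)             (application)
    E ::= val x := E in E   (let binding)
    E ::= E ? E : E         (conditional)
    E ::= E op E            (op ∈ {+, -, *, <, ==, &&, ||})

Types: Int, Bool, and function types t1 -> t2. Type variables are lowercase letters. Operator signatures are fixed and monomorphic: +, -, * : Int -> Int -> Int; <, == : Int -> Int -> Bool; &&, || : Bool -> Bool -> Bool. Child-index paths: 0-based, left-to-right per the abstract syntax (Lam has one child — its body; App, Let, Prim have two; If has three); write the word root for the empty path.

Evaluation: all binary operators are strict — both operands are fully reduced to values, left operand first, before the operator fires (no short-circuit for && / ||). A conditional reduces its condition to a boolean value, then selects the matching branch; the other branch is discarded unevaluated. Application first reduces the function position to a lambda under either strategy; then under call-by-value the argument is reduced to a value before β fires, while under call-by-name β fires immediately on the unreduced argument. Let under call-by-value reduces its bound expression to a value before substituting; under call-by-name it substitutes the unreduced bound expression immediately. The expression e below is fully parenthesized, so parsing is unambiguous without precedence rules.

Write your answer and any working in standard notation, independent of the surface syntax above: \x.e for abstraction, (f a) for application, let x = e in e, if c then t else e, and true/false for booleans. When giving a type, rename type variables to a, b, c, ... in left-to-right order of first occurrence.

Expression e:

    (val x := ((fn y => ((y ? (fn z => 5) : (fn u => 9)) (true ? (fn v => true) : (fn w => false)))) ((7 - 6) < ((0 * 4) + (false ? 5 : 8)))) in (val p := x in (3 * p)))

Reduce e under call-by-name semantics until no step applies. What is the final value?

Working:
step 0: (let x = ((\y.((if y then (\z.5) else (\u.9)) (if true then (\v.true) else (\w.false)))) ((7 - 6) < ((0 * 4) + (if false then 5 else 8)))) in (let p = x in (3 * p)))
step 1: [let@root] (let p = ((\y.((if y then (\z.5) else (\u.9)) (if true then (\v.true) else (\w.false)))) ((7 - 6) < ((0 * 4) + (if false then 5 else 8)))) in (3 * p))
step 2: [let@root] (3 * ((\y.((if y then (\z.5) else (\u.9)) (if true then (\v.true) else (\w.false)))) ((7 - 6) < ((0 * 4) + (if false then 5 else 8)))))
step 3: [beta@1] (3 * ((if ((7 - 6) < ((0 * 4) + (if false then 5 else 8))) then (\z.5) else (\u.9)) (if true then (\v.true) else (\w.false))))
step 4: [delta@1.0.0.0] (3 * ((if (1 < ((0 * 4) + (if false then 5 else 8))) then (\z.5) else (\u.9)) (if true then (\v.true) else (\w.false))))
step 5: [delta@1.0.0.1.0] (3 * ((if (1 < (0 + (if false then 5 else 8))) then (\z.5) else (\u.9)) (if true then (\v.true) else (\w.false))))
step 6: [if@1.0.0.1.1] (3 * ((if (1 < (0 + 8)) then (\z.5) else (\u.9)) (if true then (\v.true) else (\w.false))))
step 7: [delta@1.0.0.1] (3 * ((if (1 < 8) then (\z.5) else (\u.9)) (if true then (\v.true) else (\w.false))))
step 8: [delta@1.0.0] (3 * ((if true then (\z.5) else (\u.9)) (if true then (\v.true) else (\w.false))))
step 9: [if@1.0] (3 * ((\z.5) (if true then (\v.true) else (\w.false))))
step 10: [beta@1] (3 * 5)
step 11: [delta@root] 15

Answer: 15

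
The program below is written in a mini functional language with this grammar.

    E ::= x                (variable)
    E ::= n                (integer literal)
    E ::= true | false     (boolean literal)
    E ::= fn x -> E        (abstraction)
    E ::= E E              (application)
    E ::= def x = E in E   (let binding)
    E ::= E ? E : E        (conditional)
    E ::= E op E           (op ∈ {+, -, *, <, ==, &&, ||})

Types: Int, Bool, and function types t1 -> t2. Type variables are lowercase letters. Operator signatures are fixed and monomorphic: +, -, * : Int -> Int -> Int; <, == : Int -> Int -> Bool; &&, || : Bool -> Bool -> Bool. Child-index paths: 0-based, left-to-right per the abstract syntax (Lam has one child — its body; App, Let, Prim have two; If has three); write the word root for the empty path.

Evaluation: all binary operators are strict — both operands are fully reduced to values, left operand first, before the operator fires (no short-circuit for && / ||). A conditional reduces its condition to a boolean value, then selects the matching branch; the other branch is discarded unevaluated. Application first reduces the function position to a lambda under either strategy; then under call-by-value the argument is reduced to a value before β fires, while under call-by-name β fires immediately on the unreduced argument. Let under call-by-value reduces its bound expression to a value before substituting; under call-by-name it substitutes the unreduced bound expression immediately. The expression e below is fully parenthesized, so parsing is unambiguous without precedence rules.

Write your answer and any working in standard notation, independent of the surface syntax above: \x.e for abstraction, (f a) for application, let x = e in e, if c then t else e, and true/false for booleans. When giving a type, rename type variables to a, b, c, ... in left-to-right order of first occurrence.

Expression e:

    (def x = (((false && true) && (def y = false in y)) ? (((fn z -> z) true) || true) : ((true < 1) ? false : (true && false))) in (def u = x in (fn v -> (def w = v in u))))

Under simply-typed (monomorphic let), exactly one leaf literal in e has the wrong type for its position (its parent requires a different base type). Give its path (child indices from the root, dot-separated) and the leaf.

Derivation:
  unify Bool ~ Bool
  unify Bool ~ Bool
  unify Bool ~ Bool
let y : Bool
y : Bool
  unify Bool ~ Bool
  unify Bool ~ Bool
z : a
\z._ : a -> a
  unify a -> a ~ Bool -> b
  unify a ~ Bool
  unify Bool ~ b
_ _ : Bool
  unify Bool ~ Bool
  unify Bool ~ Bool
  unify Bool ~ Int
  FAIL: mismatch Bool ~ Int

Answer: 0.2.0.0 : true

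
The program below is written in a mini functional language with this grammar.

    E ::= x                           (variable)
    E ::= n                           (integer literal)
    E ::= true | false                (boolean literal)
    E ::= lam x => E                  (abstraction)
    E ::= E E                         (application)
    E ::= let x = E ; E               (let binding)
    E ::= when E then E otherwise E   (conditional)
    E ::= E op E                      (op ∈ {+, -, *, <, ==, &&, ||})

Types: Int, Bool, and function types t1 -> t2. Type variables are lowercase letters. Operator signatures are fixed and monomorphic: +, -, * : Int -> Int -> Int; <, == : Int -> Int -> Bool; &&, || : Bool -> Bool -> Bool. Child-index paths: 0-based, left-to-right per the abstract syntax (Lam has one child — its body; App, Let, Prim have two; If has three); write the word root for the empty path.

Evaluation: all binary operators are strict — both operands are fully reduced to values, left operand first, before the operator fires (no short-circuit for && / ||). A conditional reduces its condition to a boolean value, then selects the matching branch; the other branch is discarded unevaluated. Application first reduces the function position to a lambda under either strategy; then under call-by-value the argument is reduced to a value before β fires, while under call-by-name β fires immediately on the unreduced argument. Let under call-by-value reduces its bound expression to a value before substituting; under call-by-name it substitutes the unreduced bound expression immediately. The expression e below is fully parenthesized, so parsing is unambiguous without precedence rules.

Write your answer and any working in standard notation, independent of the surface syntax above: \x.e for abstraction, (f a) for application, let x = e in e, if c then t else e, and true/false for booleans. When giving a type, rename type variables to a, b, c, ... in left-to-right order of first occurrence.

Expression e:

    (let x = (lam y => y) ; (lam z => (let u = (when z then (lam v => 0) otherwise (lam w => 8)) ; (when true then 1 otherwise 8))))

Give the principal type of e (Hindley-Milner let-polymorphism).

Trace:
y : a
\y._ : a -> a
let x : forall. a -> a
z : b
  unify b ~ Bool
\v._ : c -> Int
\w._ : d -> Int
  unify c -> Int ~ d -> Int
  unify c ~ d
  unify Int ~ Int
let u : forall. d -> Int
  unify Bool ~ Bool
  unify Int ~ Int
\z._ : Bool -> Int

Answer: Bool -> Int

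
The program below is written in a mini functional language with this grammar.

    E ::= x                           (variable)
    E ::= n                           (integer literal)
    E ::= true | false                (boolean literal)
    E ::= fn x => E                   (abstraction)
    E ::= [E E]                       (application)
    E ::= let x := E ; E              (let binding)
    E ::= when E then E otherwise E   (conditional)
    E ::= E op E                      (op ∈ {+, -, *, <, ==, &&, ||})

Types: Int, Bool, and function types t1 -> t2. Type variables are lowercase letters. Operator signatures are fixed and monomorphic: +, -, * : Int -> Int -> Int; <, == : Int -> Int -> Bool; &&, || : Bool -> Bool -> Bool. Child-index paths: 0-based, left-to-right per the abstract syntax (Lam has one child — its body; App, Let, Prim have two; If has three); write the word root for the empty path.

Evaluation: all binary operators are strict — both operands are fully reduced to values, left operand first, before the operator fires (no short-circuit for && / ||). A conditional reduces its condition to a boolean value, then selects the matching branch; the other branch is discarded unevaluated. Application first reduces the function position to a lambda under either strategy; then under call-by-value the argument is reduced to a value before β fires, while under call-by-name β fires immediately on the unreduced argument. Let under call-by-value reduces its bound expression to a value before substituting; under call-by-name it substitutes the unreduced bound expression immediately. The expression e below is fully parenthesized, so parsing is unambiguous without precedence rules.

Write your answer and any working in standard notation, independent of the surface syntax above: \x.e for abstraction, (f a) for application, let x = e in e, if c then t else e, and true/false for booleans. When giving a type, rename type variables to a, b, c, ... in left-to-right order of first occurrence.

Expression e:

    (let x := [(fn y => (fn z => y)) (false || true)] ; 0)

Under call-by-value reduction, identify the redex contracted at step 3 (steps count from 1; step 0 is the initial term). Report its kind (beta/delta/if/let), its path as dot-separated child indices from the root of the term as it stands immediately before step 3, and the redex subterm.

Answer: let at root : (let x = (\z.true) in 0)

Trace:
step 0: (let x = ((\y.(\z.y)) (false || true)) in 0)
step 1: [delta@0.1] (let x = ((\y.(\z.y)) true) in 0)
step 2: [beta@0] (let x = (\z.true) in 0)
step 3: [let@root] 0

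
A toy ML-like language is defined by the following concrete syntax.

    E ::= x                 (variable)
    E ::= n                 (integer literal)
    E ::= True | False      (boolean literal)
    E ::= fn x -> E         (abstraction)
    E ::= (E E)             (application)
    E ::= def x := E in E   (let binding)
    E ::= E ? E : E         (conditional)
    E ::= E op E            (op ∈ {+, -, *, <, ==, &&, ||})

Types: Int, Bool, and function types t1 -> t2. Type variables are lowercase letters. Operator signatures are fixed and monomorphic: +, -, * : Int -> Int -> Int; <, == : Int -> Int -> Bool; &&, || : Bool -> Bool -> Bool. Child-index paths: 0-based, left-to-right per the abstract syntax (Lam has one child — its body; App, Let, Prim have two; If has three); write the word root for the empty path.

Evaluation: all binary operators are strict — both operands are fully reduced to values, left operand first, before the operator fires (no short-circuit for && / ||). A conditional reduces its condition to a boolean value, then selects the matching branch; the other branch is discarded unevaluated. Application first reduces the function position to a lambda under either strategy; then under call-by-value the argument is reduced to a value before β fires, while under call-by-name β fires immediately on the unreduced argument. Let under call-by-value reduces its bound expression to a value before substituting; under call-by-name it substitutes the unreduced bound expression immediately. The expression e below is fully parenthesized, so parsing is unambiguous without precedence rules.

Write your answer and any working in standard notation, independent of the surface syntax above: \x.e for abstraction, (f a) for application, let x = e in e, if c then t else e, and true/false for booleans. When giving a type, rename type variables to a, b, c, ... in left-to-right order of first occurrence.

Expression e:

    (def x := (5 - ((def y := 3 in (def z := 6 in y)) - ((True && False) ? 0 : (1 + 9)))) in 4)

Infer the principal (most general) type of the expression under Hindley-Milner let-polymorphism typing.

Answer: Int

Derivation:
  unify Int ~ Int
let y : Int
let z : Int
y : Int
  unify Int ~ Int
  unify Bool ~ Bool
  unify Bool ~ Bool
  unify Bool ~ Bool
  unify Int ~ Int
  unify Int ~ Int
  unify Int ~ Int
  unify Int ~ Int
  unify Int ~ Int
let x : Int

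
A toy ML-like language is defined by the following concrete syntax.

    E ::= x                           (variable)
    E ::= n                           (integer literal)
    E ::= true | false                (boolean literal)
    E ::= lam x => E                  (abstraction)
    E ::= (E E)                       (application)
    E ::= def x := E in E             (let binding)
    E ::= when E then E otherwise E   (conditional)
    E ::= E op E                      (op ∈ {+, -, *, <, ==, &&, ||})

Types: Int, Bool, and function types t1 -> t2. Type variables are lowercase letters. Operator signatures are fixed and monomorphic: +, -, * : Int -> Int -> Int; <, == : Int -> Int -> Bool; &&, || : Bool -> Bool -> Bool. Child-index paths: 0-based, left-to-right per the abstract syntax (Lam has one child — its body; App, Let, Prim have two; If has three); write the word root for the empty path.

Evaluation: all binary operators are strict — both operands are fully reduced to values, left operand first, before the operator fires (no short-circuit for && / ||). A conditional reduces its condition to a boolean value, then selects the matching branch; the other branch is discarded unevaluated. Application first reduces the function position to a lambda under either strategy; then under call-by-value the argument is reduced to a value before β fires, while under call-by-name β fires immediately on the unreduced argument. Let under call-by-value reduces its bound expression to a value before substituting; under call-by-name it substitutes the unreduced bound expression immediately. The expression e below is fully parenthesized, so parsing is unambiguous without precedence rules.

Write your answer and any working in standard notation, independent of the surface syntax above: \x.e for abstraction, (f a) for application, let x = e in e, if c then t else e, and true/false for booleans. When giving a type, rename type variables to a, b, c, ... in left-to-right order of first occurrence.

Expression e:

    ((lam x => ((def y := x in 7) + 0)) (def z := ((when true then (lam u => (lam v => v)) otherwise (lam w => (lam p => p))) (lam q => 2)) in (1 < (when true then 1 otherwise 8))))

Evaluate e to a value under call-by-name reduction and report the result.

Answer: 7

Derivation:
step 0: ((\x.((let y = x in 7) + 0)) (let z = ((if true then (\u.(\v.v)) else (\w.(\p.p))) (\q.2)) in (1 < (if true then 1 else 8))))
step 1: [beta@root] ((let y = (let z = ((if true then (\u.(\v.v)) else (\w.(\p.p))) (\q.2)) in (1 < (if true then 1 else 8))) in 7) + 0)
step 2: [let@0] (7 + 0)
step 3: [delta@root] 7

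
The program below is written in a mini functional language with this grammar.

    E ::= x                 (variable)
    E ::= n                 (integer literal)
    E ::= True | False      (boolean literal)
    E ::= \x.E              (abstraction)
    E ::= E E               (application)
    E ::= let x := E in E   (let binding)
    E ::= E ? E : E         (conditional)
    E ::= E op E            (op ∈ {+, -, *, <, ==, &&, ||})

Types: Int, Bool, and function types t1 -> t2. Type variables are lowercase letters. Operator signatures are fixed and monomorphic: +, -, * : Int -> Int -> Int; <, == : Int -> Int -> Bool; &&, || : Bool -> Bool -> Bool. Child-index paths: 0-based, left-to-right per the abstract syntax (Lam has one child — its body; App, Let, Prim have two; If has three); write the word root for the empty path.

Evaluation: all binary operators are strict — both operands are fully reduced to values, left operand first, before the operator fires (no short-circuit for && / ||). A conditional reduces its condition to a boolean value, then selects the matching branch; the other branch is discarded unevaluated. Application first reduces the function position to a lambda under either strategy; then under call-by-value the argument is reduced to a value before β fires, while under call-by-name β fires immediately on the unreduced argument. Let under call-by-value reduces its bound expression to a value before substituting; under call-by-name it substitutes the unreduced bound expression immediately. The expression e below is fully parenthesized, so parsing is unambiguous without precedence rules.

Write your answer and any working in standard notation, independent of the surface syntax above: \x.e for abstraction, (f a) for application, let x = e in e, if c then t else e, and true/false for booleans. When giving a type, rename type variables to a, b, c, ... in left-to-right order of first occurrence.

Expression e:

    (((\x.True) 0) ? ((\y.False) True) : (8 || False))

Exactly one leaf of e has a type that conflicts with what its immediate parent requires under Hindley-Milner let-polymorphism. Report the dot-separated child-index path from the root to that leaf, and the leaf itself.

Answer: 2.0 : 8

Trace:
\x._ : a -> Bool
  unify a -> Bool ~ Int -> b
  unify a ~ Int
  unify Bool ~ b
_ _ : Bool
  unify Bool ~ Bool
\y._ : c -> Bool
  unify c -> Bool ~ Bool -> d
  unify c ~ Bool
  unify Bool ~ d
_ _ : Bool
  unify Int ~ Bool
  FAIL: mismatch Int ~ Bool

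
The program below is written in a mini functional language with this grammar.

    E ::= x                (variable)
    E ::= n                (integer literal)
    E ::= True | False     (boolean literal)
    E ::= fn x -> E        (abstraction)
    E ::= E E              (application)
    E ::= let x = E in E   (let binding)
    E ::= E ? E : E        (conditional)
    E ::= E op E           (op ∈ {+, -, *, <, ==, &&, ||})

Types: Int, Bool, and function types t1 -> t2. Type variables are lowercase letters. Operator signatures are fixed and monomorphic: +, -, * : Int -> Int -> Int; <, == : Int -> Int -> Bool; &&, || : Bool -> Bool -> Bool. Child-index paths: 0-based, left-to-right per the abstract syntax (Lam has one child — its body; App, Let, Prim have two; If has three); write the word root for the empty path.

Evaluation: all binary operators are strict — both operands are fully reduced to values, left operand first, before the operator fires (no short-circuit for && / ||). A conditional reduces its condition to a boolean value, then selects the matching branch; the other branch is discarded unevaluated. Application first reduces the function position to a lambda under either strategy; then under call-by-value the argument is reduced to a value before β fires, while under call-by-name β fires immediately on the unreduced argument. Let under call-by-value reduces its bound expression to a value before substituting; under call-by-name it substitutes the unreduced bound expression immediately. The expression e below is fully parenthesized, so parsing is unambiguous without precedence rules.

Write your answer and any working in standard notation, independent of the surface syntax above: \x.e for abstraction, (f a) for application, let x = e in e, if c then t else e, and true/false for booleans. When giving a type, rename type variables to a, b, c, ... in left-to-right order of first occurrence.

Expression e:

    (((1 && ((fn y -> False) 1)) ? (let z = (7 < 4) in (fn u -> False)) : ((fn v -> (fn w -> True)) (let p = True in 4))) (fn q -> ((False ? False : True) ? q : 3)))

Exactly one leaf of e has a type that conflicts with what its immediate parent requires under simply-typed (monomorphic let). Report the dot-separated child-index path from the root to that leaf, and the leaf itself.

Answer: 0.0.0 : 1

Derivation:
  unify Int ~ Bool
  FAIL: mismatch Int ~ Bool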